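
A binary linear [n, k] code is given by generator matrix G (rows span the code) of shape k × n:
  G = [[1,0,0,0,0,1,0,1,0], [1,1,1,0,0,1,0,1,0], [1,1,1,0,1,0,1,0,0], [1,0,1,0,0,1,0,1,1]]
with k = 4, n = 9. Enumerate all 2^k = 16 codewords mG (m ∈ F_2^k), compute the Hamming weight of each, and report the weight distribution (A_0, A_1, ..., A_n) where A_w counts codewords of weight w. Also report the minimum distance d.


Weight distribution: A_0 = 1, A_2 = 3, A_3 = 2, A_4 = 1, A_5 = 6, A_6 = 3. Minimum distance d = 2.

Enumerate all 2^4 = 16 messages m ∈ F_2^4.
For each, compute codeword c = mG in F_2^9, then tally its weight.
  m = 0000 → c = 000000000, weight = 0.
  m = 1000 → c = 100001010, weight = 3.
  m = 0100 → c = 111001010, weight = 5.
  m = 1100 → c = 011000000, weight = 2.
  m = 0010 → c = 111010100, weight = 5.
  m = 1010 → c = 011011110, weight = 6.
  m = 0110 → c = 000011110, weight = 4.
  m = 1110 → c = 100010100, weight = 3.
  m = 0001 → c = 101001011, weight = 5.
  m = 1001 → c = 001000001, weight = 2.
  m = 0101 → c = 010000001, weight = 2.
  m = 1101 → c = 110001011, weight = 5.
  m = 0011 → c = 010011111, weight = 6.
  m = 1011 → c = 110010101, weight = 5.
  m = 0111 → c = 101010101, weight = 5.
  m = 1111 → c = 001011111, weight = 6.
Tally weights:
  weight 0: 1 codewords.
  weight 2: 3 codewords.
  weight 3: 2 codewords.
  weight 4: 1 codewords.
  weight 5: 6 codewords.
  weight 6: 3 codewords.
Minimum distance d = smallest w > 0 with A_w > 0 = 2.
Sanity: Σ A_w = 16 = 2^4 = 16 ✓.


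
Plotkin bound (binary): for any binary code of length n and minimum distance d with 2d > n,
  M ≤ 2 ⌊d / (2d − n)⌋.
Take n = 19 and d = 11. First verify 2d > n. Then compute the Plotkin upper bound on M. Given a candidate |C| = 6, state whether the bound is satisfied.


Plotkin bound M ≤ 6; given |C| = 6 ≤ bound (satisfied).

Check applicability: 2d = 22, n = 19.
2d − n = 3 > 0, so Plotkin applies.
Compute d/(2d−n) = 11/3 ≈ 3.6667.
⌊d/(2d−n)⌋ = 3.
Plotkin bound: M ≤ 2·3 = 6.
Given |C| = 6, check: satisfied.
This |C| is at the Plotkin bound.


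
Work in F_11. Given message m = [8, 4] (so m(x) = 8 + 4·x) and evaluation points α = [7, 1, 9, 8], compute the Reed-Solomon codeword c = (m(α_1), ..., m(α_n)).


c = [3, 1, 0, 7]

Message polynomial: m(x) = 8 + 4·x (mod 11).
For each evaluation point α_i, compute m(α_i) mod 11:
  α_1 = 7: Horner steps 4 → 3, so m(7) = 3.
  α_2 = 1: Horner steps 4 → 1, so m(1) = 1.
  α_3 = 9: Horner steps 4 → 0, so m(9) = 0.
  α_4 = 8: Horner steps 4 → 7, so m(8) = 7.
Codeword c = [3, 1, 0, 7] ∈ F_11^4.


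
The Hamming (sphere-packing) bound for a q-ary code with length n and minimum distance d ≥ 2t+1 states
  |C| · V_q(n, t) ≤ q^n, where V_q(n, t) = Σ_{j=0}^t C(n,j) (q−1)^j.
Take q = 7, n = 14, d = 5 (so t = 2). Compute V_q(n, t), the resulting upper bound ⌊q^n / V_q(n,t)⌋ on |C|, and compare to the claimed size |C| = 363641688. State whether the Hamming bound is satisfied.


V_q(n, t) = 3361, q^n = 678223072849, Hamming bound = 201792047, |C| = 363641688 > bound (violated).

Step 1: Compute V_q(n, t) = Σ_{j=0}^2 C(n, j) (q−1)^j.
  j = 0: C(14,0)·(6)^0 = 1·1 = 1.
  j = 1: C(14,1)·(6)^1 = 14·6 = 84.
  j = 2: C(14,2)·(6)^2 = 91·36 = 3276.
  V_q(n, t) = 1 + 84 + 3276 = 3361.
Step 2: q^n = 7^14 = 678223072849.
Step 3: Hamming bound ⌊q^n / V_q(n,t)⌋ = ⌊678223072849/3361⌋ = 201792047.
Step 4: Compare |C| = 363641688 to 201792047: violated.
The claimed |C| lies above the Hamming bound, so no 7-ary code of length 14 with d ≥ 5 can have 363641688 codewords.


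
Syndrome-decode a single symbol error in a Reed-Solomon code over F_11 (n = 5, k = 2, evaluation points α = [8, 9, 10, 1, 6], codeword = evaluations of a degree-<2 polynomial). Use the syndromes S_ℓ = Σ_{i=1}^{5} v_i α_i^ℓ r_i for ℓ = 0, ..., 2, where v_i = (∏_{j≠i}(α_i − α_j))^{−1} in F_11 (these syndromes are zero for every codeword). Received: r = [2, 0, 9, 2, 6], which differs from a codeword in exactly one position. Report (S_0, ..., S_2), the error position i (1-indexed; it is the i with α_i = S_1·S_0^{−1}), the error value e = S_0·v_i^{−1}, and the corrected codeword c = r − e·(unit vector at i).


S = (8, 8, 8), error at position 4, error magnitude e = 8, c = [2, 0, 9, 5, 6].

Step 1: column multipliers v_i = (∏_{j≠i}(α_i − α_j))^{−1} mod 11.
  i = 1 (α = 8): (8−9)(8−10)(8−1)(8−6) = (−1)·(−2)·7·2 = 28 ≡ 6, so v_1 = 6^{−1} = 2 (mod 11).
  i = 2 (α = 9): (9−8)(9−10)(9−1)(9−6) = 1·(−1)·8·3 = −24 ≡ 9, so v_2 = 9^{−1} = 5 (mod 11).
  i = 3 (α = 10): (10−8)(10−9)(10−1)(10−6) = 2·1·9·4 = 72 ≡ 6, so v_3 = 6^{−1} = 2 (mod 11).
  i = 4 (α = 1): (1−8)(1−9)(1−10)(1−6) = (−7)·(−8)·(−9)·(−5) = 2520 ≡ 1, so v_4 = 1^{−1} = 1 (mod 11).
  i = 5 (α = 6): (6−8)(6−9)(6−10)(6−1) = (−2)·(−3)·(−4)·5 = −120 ≡ 1, so v_5 = 1^{−1} = 1 (mod 11).
  v = [2, 5, 2, 1, 1].
Step 2: syndromes of r = [2, 0, 9, 2, 6] (all sums mod 11).
  S_0 = Σ v_i r_i = 2·2 + 5·0 + 2·9 + 1·2 + 1·6 = 30 ≡ 8.
  S_1 = Σ v_i α_i r_i = 2·8·2 + 5·9·0 + 2·10·9 + 1·1·2 + 1·6·6 = 250 ≡ 8.
  α_i^2 mod 11 = [9, 4, 1, 1, 3].
  S_2 = Σ v_i α_i^2 r_i = 2·9·2 + 5·4·0 + 2·1·9 + 1·1·2 + 1·3·6 = 74 ≡ 8.
  S = (8, 8, 8) ≠ 0, so r is not a codeword (an error is present).
Step 3: locate the error. For a single error e at position i, S_ℓ = v_i·e·α_i^ℓ, so α_err = S_1/S_0.
  S_0^{−1} = 8^{−1} = 7 (mod 11), so α_err = 8·7 = 56 ≡ 1 = α_4. Error position i = 4.
  Consistency check: S_2/S_1 = 8·7 = 56 ≡ 1 = α_err ✓ (single-error assumption holds).
Step 4: error magnitude e = S_0/v_4 = S_0·∏_{j≠4}(α_4 − α_j) = 8·1 = 8 ≡ 8 (mod 11).
Step 5: correct position 4: c_4 = r_4 − e = 2 − 8 ≡ 5 (mod 11). Hence c = [2, 0, 9, 5, 6].
  Check: interpolating c through the α_i gives m(x) = 7 + 9·x (degree < 2) with m(α_i) = c_i for every i, so c is indeed a codeword.


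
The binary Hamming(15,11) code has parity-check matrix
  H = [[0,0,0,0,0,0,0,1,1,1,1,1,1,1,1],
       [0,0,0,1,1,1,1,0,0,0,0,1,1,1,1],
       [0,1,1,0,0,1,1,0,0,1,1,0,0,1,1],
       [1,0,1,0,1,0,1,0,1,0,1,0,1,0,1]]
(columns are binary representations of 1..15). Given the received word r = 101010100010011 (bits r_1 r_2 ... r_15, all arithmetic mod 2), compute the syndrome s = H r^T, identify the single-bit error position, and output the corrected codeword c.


s = (1, 0, 1, 0)^T, error position = 10, corrected codeword c = 101010100110011

Compute s = H r^T mod 2 one row at a time:
  s_1 = 0 + 0 + 0 + 1 + 0 + 0 + 1 + 1 = 3 ≡ 1 (mod 2).
  s_2 = 0 + 1 + 0 + 1 + 0 + 0 + 1 + 1 = 4 ≡ 0 (mod 2).
  s_3 = 0 + 1 + 0 + 1 + 0 + 1 + 1 + 1 = 5 ≡ 1 (mod 2).
  s_4 = 1 + 1 + 1 + 1 + 0 + 1 + 0 + 1 = 6 ≡ 0 (mod 2).
s = (1, 0, 1, 0)^T — this equals column 10 of H (binary 1010), so error is at position 10.
Correct: flip bit 10 of r = 101010100010011 to get c = 101010100110011.


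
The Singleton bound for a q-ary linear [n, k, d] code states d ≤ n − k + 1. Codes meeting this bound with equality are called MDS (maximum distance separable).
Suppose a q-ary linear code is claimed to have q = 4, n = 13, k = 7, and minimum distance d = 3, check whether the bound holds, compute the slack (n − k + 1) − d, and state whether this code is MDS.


Singleton RHS = n − k + 1 = 7, slack = 4, bound satisfied, not MDS.

Singleton bound: d ≤ n − k + 1.
Here n = 13, k = 7, so n − k + 1 = 7.
Given d = 3, check d ≤ 7: YES.
Slack = (n − k + 1) − d = 4.
The code is NOT MDS (slack = 4 > 0).
Description: the claimed parameters are [13, 7, 3]_4; such a code would be non-MDS.


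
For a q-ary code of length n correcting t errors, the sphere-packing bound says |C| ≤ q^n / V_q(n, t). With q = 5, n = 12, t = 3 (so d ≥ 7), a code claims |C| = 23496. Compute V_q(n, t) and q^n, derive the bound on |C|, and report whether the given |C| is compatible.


V_q(n, t) = 15185, q^n = 244140625, Hamming bound = 16077, |C| = 23496 > bound (violated).

Step 1: Compute V_q(n, t) = Σ_{j=0}^3 C(n, j) (q−1)^j.
  j = 0: C(12,0)·(4)^0 = 1·1 = 1.
  j = 1: C(12,1)·(4)^1 = 12·4 = 48.
  j = 2: C(12,2)·(4)^2 = 66·16 = 1056.
  j = 3: C(12,3)·(4)^3 = 220·64 = 14080.
  V_q(n, t) = 1 + 48 + 1056 + 14080 = 15185.
Step 2: q^n = 5^12 = 244140625.
Step 3: Hamming bound ⌊q^n / V_q(n,t)⌋ = ⌊244140625/15185⌋ = 16077.
Step 4: Compare |C| = 23496 to 16077: violated.
The claimed |C| lies above the Hamming bound, so no 5-ary code of length 12 with d ≥ 7 can have 23496 codewords.


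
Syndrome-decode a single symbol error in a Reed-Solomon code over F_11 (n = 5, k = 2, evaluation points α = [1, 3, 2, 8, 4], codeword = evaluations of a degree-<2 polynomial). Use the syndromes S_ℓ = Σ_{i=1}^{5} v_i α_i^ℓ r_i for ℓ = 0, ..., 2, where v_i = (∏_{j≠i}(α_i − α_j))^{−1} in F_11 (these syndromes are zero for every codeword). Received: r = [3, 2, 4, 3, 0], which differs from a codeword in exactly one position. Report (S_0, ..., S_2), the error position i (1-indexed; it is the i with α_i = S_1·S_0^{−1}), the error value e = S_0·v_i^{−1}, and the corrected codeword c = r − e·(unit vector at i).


S = (7, 7, 7), error at position 1, error magnitude e = 8, c = [6, 2, 4, 3, 0].

Step 1: column multipliers v_i = (∏_{j≠i}(α_i − α_j))^{−1} mod 11.
  i = 1 (α = 1): (1−3)(1−2)(1−8)(1−4) = (−2)·(−1)·(−7)·(−3) = 42 ≡ 9, so v_1 = 9^{−1} = 5 (mod 11).
  i = 2 (α = 3): (3−1)(3−2)(3−8)(3−4) = 2·1·(−5)·(−1) = 10 ≡ 10, so v_2 = 10^{−1} = 10 (mod 11).
  i = 3 (α = 2): (2−1)(2−3)(2−8)(2−4) = 1·(−1)·(−6)·(−2) = −12 ≡ 10, so v_3 = 10^{−1} = 10 (mod 11).
  i = 4 (α = 8): (8−1)(8−3)(8−2)(8−4) = 7·5·6·4 = 840 ≡ 4, so v_4 = 4^{−1} = 3 (mod 11).
  i = 5 (α = 4): (4−1)(4−3)(4−2)(4−8) = 3·1·2·(−4) = −24 ≡ 9, so v_5 = 9^{−1} = 5 (mod 11).
  v = [5, 10, 10, 3, 5].
Step 2: syndromes of r = [3, 2, 4, 3, 0] (all sums mod 11).
  S_0 = Σ v_i r_i = 5·3 + 10·2 + 10·4 + 3·3 + 5·0 = 84 ≡ 7.
  S_1 = Σ v_i α_i r_i = 5·1·3 + 10·3·2 + 10·2·4 + 3·8·3 + 5·4·0 = 227 ≡ 7.
  α_i^2 mod 11 = [1, 9, 4, 9, 5].
  S_2 = Σ v_i α_i^2 r_i = 5·1·3 + 10·9·2 + 10·4·4 + 3·9·3 + 5·5·0 = 436 ≡ 7.
  S = (7, 7, 7) ≠ 0, so r is not a codeword (an error is present).
Step 3: locate the error. For a single error e at position i, S_ℓ = v_i·e·α_i^ℓ, so α_err = S_1/S_0.
  S_0^{−1} = 7^{−1} = 8 (mod 11), so α_err = 7·8 = 56 ≡ 1 = α_1. Error position i = 1.
  Consistency check: S_2/S_1 = 7·8 = 56 ≡ 1 = α_err ✓ (single-error assumption holds).
Step 4: error magnitude e = S_0/v_1 = S_0·∏_{j≠1}(α_1 − α_j) = 7·9 = 63 ≡ 8 (mod 11).
Step 5: correct position 1: c_1 = r_1 − e = 3 − 8 ≡ 6 (mod 11). Hence c = [6, 2, 4, 3, 0].
  Check: interpolating c through the α_i gives m(x) = 8 + 9·x (degree < 2) with m(α_i) = c_i for every i, so c is indeed a codeword.


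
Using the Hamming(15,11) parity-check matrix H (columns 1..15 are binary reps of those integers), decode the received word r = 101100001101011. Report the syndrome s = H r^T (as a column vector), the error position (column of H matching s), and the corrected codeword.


s = (1, 0, 0, 0)^T, error position = 8, corrected codeword c = 101100011101011

Compute s = H r^T mod 2 one row at a time:
  s_1 = 0 + 1 + 1 + 0 + 1 + 0 + 1 + 1 = 5 ≡ 1 (mod 2).
  s_2 = 1 + 0 + 0 + 0 + 1 + 0 + 1 + 1 = 4 ≡ 0 (mod 2).
  s_3 = 0 + 1 + 0 + 0 + 1 + 0 + 1 + 1 = 4 ≡ 0 (mod 2).
  s_4 = 1 + 1 + 0 + 0 + 1 + 0 + 0 + 1 = 4 ≡ 0 (mod 2).
s = (1, 0, 0, 0)^T — this equals column 8 of H (binary 1000), so error is at position 8.
Correct: flip bit 8 of r = 101100001101011 to get c = 101100011101011.


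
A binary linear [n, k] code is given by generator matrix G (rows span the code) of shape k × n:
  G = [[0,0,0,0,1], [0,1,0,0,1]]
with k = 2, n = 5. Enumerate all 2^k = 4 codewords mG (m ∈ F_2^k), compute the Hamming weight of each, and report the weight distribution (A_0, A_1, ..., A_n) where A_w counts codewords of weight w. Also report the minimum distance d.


Weight distribution: A_0 = 1, A_1 = 2, A_2 = 1. Minimum distance d = 1.

Enumerate all 2^2 = 4 messages m ∈ F_2^2.
For each, compute codeword c = mG in F_2^5, then tally its weight.
  m = 00 → c = 00000, weight = 0.
  m = 10 → c = 00001, weight = 1.
  m = 01 → c = 01001, weight = 2.
  m = 11 → c = 01000, weight = 1.
Tally weights:
  weight 0: 1 codewords.
  weight 1: 2 codewords.
  weight 2: 1 codewords.
Minimum distance d = smallest w > 0 with A_w > 0 = 1.
Sanity: Σ A_w = 4 = 2^2 = 4 ✓.


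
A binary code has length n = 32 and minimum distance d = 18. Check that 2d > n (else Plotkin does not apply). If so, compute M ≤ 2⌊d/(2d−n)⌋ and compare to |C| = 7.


Plotkin bound M ≤ 8; given |C| = 7 ≤ bound (satisfied).

Check applicability: 2d = 36, n = 32.
2d − n = 4 > 0, so Plotkin applies.
Compute d/(2d−n) = 18/4 ≈ 4.5000.
⌊d/(2d−n)⌋ = 4.
Plotkin bound: M ≤ 2·4 = 8.
Given |C| = 7, check: satisfied.
This |C| is below the Plotkin bound.


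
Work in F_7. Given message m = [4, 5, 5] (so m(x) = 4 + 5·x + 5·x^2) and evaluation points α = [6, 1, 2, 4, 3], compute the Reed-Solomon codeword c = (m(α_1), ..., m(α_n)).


c = [4, 0, 6, 6, 1]

Message polynomial: m(x) = 4 + 5·x + 5·x^2 (mod 7).
For each evaluation point α_i, compute m(α_i) mod 7:
  α_1 = 6: Horner steps 5 → 0 → 4, so m(6) = 4.
  α_2 = 1: Horner steps 5 → 3 → 0, so m(1) = 0.
  α_3 = 2: Horner steps 5 → 1 → 6, so m(2) = 6.
  α_4 = 4: Horner steps 5 → 4 → 6, so m(4) = 6.
  α_5 = 3: Horner steps 5 → 6 → 1, so m(3) = 1.
Codeword c = [4, 0, 6, 6, 1] ∈ F_7^5.


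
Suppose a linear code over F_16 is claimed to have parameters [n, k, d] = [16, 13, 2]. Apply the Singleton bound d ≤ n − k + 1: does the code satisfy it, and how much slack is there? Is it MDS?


Singleton RHS = n − k + 1 = 4, slack = 2, bound satisfied, not MDS.

Singleton bound: d ≤ n − k + 1.
Here n = 16, k = 13, so n − k + 1 = 4.
Given d = 2, check d ≤ 4: YES.
Slack = (n − k + 1) − d = 2.
The code is NOT MDS (slack = 2 > 0).
Description: the claimed parameters are [16, 13, 2]_16; such a code would be non-MDS.


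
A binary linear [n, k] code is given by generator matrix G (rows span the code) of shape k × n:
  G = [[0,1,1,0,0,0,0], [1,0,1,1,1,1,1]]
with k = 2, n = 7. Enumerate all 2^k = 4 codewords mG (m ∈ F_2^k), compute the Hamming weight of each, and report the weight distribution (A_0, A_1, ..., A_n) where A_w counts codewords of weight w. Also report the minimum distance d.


Weight distribution: A_0 = 1, A_2 = 1, A_6 = 2. Minimum distance d = 2.

Enumerate all 2^2 = 4 messages m ∈ F_2^2.
For each, compute codeword c = mG in F_2^7, then tally its weight.
  m = 00 → c = 0000000, weight = 0.
  m = 10 → c = 0110000, weight = 2.
  m = 01 → c = 1011111, weight = 6.
  m = 11 → c = 1101111, weight = 6.
Tally weights:
  weight 0: 1 codewords.
  weight 2: 1 codewords.
  weight 6: 2 codewords.
Minimum distance d = smallest w > 0 with A_w > 0 = 2.
Sanity: Σ A_w = 4 = 2^2 = 4 ✓.


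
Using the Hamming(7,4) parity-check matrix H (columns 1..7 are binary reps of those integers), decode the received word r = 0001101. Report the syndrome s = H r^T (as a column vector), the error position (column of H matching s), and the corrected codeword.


s = (1, 1, 0)^T, error position = 6, corrected codeword c = 0001111

Compute s = H r^T mod 2 one row at a time:
  s_1 = 1 + 1 + 0 + 1 = 3 ≡ 1 (mod 2).
  s_2 = 0 + 0 + 0 + 1 = 1 ≡ 1 (mod 2).
  s_3 = 0 + 0 + 1 + 1 = 2 ≡ 0 (mod 2).
s = (1, 1, 0)^T — this equals column 6 of H (binary 110), so error is at position 6.
Correct: flip bit 6 of r = 0001101 to get c = 0001111.


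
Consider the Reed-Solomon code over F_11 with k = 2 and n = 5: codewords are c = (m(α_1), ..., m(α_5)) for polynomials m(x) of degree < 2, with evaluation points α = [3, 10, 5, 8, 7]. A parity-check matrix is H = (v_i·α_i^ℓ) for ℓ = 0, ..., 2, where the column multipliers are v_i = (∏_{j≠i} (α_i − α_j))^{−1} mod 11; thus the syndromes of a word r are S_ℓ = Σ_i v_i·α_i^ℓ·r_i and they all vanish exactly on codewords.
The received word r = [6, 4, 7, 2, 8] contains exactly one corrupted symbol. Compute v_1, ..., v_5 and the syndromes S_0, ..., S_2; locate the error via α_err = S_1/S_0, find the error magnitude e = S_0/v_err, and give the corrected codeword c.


S = (7, 1, 8), error at position 4, error magnitude e = 10, c = [6, 4, 7, 3, 8].

Step 1: column multipliers v_i = (∏_{j≠i}(α_i − α_j))^{−1} mod 11.
  i = 1 (α = 3): (3−10)(3−5)(3−8)(3−7) = (−7)·(−2)·(−5)·(−4) = 280 ≡ 5, so v_1 = 5^{−1} = 9 (mod 11).
  i = 2 (α = 10): (10−3)(10−5)(10−8)(10−7) = 7·5·2·3 = 210 ≡ 1, so v_2 = 1^{−1} = 1 (mod 11).
  i = 3 (α = 5): (5−3)(5−10)(5−8)(5−7) = 2·(−5)·(−3)·(−2) = −60 ≡ 6, so v_3 = 6^{−1} = 2 (mod 11).
  i = 4 (α = 8): (8−3)(8−10)(8−5)(8−7) = 5·(−2)·3·1 = −30 ≡ 3, so v_4 = 3^{−1} = 4 (mod 11).
  i = 5 (α = 7): (7−3)(7−10)(7−5)(7−8) = 4·(−3)·2·(−1) = 24 ≡ 2, so v_5 = 2^{−1} = 6 (mod 11).
  v = [9, 1, 2, 4, 6].
Step 2: syndromes of r = [6, 4, 7, 2, 8] (all sums mod 11).
  S_0 = Σ v_i r_i = 9·6 + 1·4 + 2·7 + 4·2 + 6·8 = 128 ≡ 7.
  S_1 = Σ v_i α_i r_i = 9·3·6 + 1·10·4 + 2·5·7 + 4·8·2 + 6·7·8 = 672 ≡ 1.
  α_i^2 mod 11 = [9, 1, 3, 9, 5].
  S_2 = Σ v_i α_i^2 r_i = 9·9·6 + 1·1·4 + 2·3·7 + 4·9·2 + 6·5·8 = 844 ≡ 8.
  S = (7, 1, 8) ≠ 0, so r is not a codeword (an error is present).
Step 3: locate the error. For a single error e at position i, S_ℓ = v_i·e·α_i^ℓ, so α_err = S_1/S_0.
  S_0^{−1} = 7^{−1} = 8 (mod 11), so α_err = 1·8 = 8 ≡ 8 = α_4. Error position i = 4.
  Consistency check: S_2/S_1 = 8·1 = 8 ≡ 8 = α_err ✓ (single-error assumption holds).
Step 4: error magnitude e = S_0/v_4 = S_0·∏_{j≠4}(α_4 − α_j) = 7·3 = 21 ≡ 10 (mod 11).
Step 5: correct position 4: c_4 = r_4 − e = 2 − 10 ≡ 3 (mod 11). Hence c = [6, 4, 7, 3, 8].
  Check: interpolating c through the α_i gives m(x) = 10 + 6·x (degree < 2) with m(α_i) = c_i for every i, so c is indeed a codeword.


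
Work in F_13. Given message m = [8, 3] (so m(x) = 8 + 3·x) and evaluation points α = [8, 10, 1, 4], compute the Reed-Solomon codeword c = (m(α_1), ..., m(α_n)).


c = [6, 12, 11, 7]

Message polynomial: m(x) = 8 + 3·x (mod 13).
For each evaluation point α_i, compute m(α_i) mod 13:
  α_1 = 8: Horner steps 3 → 6, so m(8) = 6.
  α_2 = 10: Horner steps 3 → 12, so m(10) = 12.
  α_3 = 1: Horner steps 3 → 11, so m(1) = 11.
  α_4 = 4: Horner steps 3 → 7, so m(4) = 7.
Codeword c = [6, 12, 11, 7] ∈ F_13^4.


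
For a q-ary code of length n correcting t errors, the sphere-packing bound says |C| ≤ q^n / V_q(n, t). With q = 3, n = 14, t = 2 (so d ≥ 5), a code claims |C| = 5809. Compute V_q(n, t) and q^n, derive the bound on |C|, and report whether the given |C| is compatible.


V_q(n, t) = 393, q^n = 4782969, Hamming bound = 12170, |C| = 5809 ≤ bound (satisfied).

Step 1: Compute V_q(n, t) = Σ_{j=0}^2 C(n, j) (q−1)^j.
  j = 0: C(14,0)·(2)^0 = 1·1 = 1.
  j = 1: C(14,1)·(2)^1 = 14·2 = 28.
  j = 2: C(14,2)·(2)^2 = 91·4 = 364.
  V_q(n, t) = 1 + 28 + 364 = 393.
Step 2: q^n = 3^14 = 4782969.
Step 3: Hamming bound ⌊q^n / V_q(n,t)⌋ = ⌊4782969/393⌋ = 12170.
Step 4: Compare |C| = 5809 to 12170: satisfied.
The claimed |C| lies below the Hamming bound.


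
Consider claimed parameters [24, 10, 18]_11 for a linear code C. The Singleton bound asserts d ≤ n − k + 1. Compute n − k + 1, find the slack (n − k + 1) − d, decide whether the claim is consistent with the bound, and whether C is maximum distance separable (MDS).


Singleton RHS = n − k + 1 = 15, slack = -3, bound violated (no such code; not MDS).

Singleton bound: d ≤ n − k + 1.
Here n = 24, k = 10, so n − k + 1 = 15.
Given d = 18, check d ≤ 15: NO.
Slack = (n − k + 1) − d = -3.
The slack is negative: d = 18 exceeds n − k + 1 = 15 by 3, so the Singleton bound is violated and no linear [24, 10, 18]_11 code can exist. In particular it is not MDS (MDS requires d = n − k + 1 exactly).
Description: the claimed parameters are [24, 10, 18]_11; such a code would be impossible (violates the Singleton bound).


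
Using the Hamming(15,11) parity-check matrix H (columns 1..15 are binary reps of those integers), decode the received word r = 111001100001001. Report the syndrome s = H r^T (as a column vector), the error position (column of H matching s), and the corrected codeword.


s = (0, 0, 1, 0)^T, error position = 2, corrected codeword c = 101001100001001

Compute s = H r^T mod 2 one row at a time:
  s_1 = 0 + 0 + 0 + 0 + 1 + 0 + 0 + 1 = 2 ≡ 0 (mod 2).
  s_2 = 0 + 0 + 1 + 1 + 1 + 0 + 0 + 1 = 4 ≡ 0 (mod 2).
  s_3 = 1 + 1 + 1 + 1 + 0 + 0 + 0 + 1 = 5 ≡ 1 (mod 2).
  s_4 = 1 + 1 + 0 + 1 + 0 + 0 + 0 + 1 = 4 ≡ 0 (mod 2).
s = (0, 0, 1, 0)^T — this equals column 2 of H (binary 0010), so error is at position 2.
Correct: flip bit 2 of r = 111001100001001 to get c = 101001100001001.


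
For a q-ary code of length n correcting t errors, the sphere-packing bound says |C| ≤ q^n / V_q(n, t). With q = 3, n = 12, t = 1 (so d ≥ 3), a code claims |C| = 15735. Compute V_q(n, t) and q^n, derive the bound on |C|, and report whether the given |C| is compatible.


V_q(n, t) = 25, q^n = 531441, Hamming bound = 21257, |C| = 15735 ≤ bound (satisfied).

Step 1: Compute V_q(n, t) = Σ_{j=0}^1 C(n, j) (q−1)^j.
  j = 0: C(12,0)·(2)^0 = 1·1 = 1.
  j = 1: C(12,1)·(2)^1 = 12·2 = 24.
  V_q(n, t) = 1 + 24 = 25.
Step 2: q^n = 3^12 = 531441.
Step 3: Hamming bound ⌊q^n / V_q(n,t)⌋ = ⌊531441/25⌋ = 21257.
Step 4: Compare |C| = 15735 to 21257: satisfied.
The claimed |C| lies below the Hamming bound.


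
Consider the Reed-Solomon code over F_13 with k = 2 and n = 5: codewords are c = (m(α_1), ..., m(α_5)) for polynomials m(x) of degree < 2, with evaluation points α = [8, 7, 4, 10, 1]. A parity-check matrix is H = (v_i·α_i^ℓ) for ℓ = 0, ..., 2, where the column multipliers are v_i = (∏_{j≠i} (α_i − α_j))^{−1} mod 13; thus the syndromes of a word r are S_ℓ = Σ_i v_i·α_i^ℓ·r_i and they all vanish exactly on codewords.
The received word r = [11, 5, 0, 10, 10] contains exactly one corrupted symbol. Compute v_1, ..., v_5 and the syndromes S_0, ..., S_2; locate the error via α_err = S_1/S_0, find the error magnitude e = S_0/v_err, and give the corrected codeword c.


S = (5, 5, 5), error at position 5, error magnitude e = 2, c = [11, 5, 0, 10, 8].

Step 1: column multipliers v_i = (∏_{j≠i}(α_i − α_j))^{−1} mod 13.
  i = 1 (α = 8): (8−7)(8−4)(8−10)(8−1) = 1·4·(−2)·7 = −56 ≡ 9, so v_1 = 9^{−1} = 3 (mod 13).
  i = 2 (α = 7): (7−8)(7−4)(7−10)(7−1) = (−1)·3·(−3)·6 = 54 ≡ 2, so v_2 = 2^{−1} = 7 (mod 13).
  i = 3 (α = 4): (4−8)(4−7)(4−10)(4−1) = (−4)·(−3)·(−6)·3 = −216 ≡ 5, so v_3 = 5^{−1} = 8 (mod 13).
  i = 4 (α = 10): (10−8)(10−7)(10−4)(10−1) = 2·3·6·9 = 324 ≡ 12, so v_4 = 12^{−1} = 12 (mod 13).
  i = 5 (α = 1): (1−8)(1−7)(1−4)(1−10) = (−7)·(−6)·(−3)·(−9) = 1134 ≡ 3, so v_5 = 3^{−1} = 9 (mod 13).
  v = [3, 7, 8, 12, 9].
Step 2: syndromes of r = [11, 5, 0, 10, 10] (all sums mod 13).
  S_0 = Σ v_i r_i = 3·11 + 7·5 + 8·0 + 12·10 + 9·10 = 278 ≡ 5.
  S_1 = Σ v_i α_i r_i = 3·8·11 + 7·7·5 + 8·4·0 + 12·10·10 + 9·1·10 = 1799 ≡ 5.
  α_i^2 mod 13 = [12, 10, 3, 9, 1].
  S_2 = Σ v_i α_i^2 r_i = 3·12·11 + 7·10·5 + 8·3·0 + 12·9·10 + 9·1·10 = 1916 ≡ 5.
  S = (5, 5, 5) ≠ 0, so r is not a codeword (an error is present).
Step 3: locate the error. For a single error e at position i, S_ℓ = v_i·e·α_i^ℓ, so α_err = S_1/S_0.
  S_0^{−1} = 5^{−1} = 8 (mod 13), so α_err = 5·8 = 40 ≡ 1 = α_5. Error position i = 5.
  Consistency check: S_2/S_1 = 5·8 = 40 ≡ 1 = α_err ✓ (single-error assumption holds).
Step 4: error magnitude e = S_0/v_5 = S_0·∏_{j≠5}(α_5 − α_j) = 5·3 = 15 ≡ 2 (mod 13).
Step 5: correct position 5: c_5 = r_5 − e = 10 − 2 ≡ 8 (mod 13). Hence c = [11, 5, 0, 10, 8].
  Check: interpolating c through the α_i gives m(x) = 2 + 6·x (degree < 2) with m(α_i) = c_i for every i, so c is indeed a codeword.


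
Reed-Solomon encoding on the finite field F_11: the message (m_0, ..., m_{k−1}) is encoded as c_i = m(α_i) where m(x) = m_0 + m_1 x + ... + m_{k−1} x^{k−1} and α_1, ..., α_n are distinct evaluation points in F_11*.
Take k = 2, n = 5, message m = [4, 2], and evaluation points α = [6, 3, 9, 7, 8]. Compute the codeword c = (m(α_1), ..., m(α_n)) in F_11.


c = [5, 10, 0, 7, 9]

Message polynomial: m(x) = 4 + 2·x (mod 11).
For each evaluation point α_i, compute m(α_i) mod 11:
  α_1 = 6: Horner steps 2 → 5, so m(6) = 5.
  α_2 = 3: Horner steps 2 → 10, so m(3) = 10.
  α_3 = 9: Horner steps 2 → 0, so m(9) = 0.
  α_4 = 7: Horner steps 2 → 7, so m(7) = 7.
  α_5 = 8: Horner steps 2 → 9, so m(8) = 9.
Codeword c = [5, 10, 0, 7, 9] ∈ F_11^5.


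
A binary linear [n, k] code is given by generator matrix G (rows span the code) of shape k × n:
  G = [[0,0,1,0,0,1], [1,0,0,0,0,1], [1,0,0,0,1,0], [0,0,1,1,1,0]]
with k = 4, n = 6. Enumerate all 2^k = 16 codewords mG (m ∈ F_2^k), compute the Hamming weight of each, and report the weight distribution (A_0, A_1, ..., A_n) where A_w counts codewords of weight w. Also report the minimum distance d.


Weight distribution: A_0 = 1, A_1 = 1, A_2 = 6, A_3 = 6, A_4 = 1, A_5 = 1. Minimum distance d = 1.

Enumerate all 2^4 = 16 messages m ∈ F_2^4.
For each, compute codeword c = mG in F_2^6, then tally its weight.
  m = 0000 → c = 000000, weight = 0.
  m = 1000 → c = 001001, weight = 2.
  m = 0100 → c = 100001, weight = 2.
  m = 1100 → c = 101000, weight = 2.
  m = 0010 → c = 100010, weight = 2.
  m = 1010 → c = 101011, weight = 4.
  m = 0110 → c = 000011, weight = 2.
  m = 1110 → c = 001010, weight = 2.
  m = 0001 → c = 001110, weight = 3.
  m = 1001 → c = 000111, weight = 3.
  m = 0101 → c = 101111, weight = 5.
  m = 1101 → c = 100110, weight = 3.
  m = 0011 → c = 101100, weight = 3.
  m = 1011 → c = 100101, weight = 3.
  m = 0111 → c = 001101, weight = 3.
  m = 1111 → c = 000100, weight = 1.
Tally weights:
  weight 0: 1 codewords.
  weight 1: 1 codewords.
  weight 2: 6 codewords.
  weight 3: 6 codewords.
  weight 4: 1 codewords.
  weight 5: 1 codewords.
Minimum distance d = smallest w > 0 with A_w > 0 = 1.
Sanity: Σ A_w = 16 = 2^4 = 16 ✓.


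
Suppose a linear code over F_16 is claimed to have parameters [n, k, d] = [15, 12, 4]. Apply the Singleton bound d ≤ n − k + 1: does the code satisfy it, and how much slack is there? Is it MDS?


Singleton RHS = n − k + 1 = 4, slack = 0, bound satisfied, MDS.

Singleton bound: d ≤ n − k + 1.
Here n = 15, k = 12, so n − k + 1 = 4.
Given d = 4, check d ≤ 4: YES.
Slack = (n − k + 1) − d = 0.
The code is MDS (slack = 0).
Description: the claimed parameters are [15, 12, 4]_16; such a code would be MDS (meets Singleton bound).


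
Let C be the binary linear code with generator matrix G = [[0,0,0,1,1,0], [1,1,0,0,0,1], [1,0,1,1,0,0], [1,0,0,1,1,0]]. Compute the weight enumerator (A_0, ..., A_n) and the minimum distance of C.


Weight distribution: A_0 = 1, A_1 = 1, A_2 = 4, A_3 = 4, A_4 = 3, A_5 = 3. Minimum distance d = 1.

Enumerate all 2^4 = 16 messages m ∈ F_2^4.
For each, compute codeword c = mG in F_2^6, then tally its weight.
  m = 0000 → c = 000000, weight = 0.
  m = 1000 → c = 000110, weight = 2.
  m = 0100 → c = 110001, weight = 3.
  m = 1100 → c = 110111, weight = 5.
  m = 0010 → c = 101100, weight = 3.
  m = 1010 → c = 101010, weight = 3.
  m = 0110 → c = 011101, weight = 4.
  m = 1110 → c = 011011, weight = 4.
  m = 0001 → c = 100110, weight = 3.
  m = 1001 → c = 100000, weight = 1.
  m = 0101 → c = 010111, weight = 4.
  m = 1101 → c = 010001, weight = 2.
  m = 0011 → c = 001010, weight = 2.
  m = 1011 → c = 001100, weight = 2.
  m = 0111 → c = 111011, weight = 5.
  m = 1111 → c = 111101, weight = 5.
Tally weights:
  weight 0: 1 codewords.
  weight 1: 1 codewords.
  weight 2: 4 codewords.
  weight 3: 4 codewords.
  weight 4: 3 codewords.
  weight 5: 3 codewords.
Minimum distance d = smallest w > 0 with A_w > 0 = 1.
Sanity: Σ A_w = 16 = 2^4 = 16 ✓.


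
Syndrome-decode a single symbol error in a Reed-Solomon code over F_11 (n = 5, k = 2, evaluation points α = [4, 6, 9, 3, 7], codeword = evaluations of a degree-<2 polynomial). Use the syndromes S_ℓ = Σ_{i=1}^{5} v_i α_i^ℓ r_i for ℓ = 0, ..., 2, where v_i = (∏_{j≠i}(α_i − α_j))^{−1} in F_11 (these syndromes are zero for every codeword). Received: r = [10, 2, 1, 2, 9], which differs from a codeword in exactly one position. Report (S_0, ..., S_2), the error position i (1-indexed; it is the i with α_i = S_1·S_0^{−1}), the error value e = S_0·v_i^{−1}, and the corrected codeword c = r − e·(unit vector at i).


S = (9, 5, 4), error at position 4, error magnitude e = 10, c = [10, 2, 1, 3, 9].

Step 1: column multipliers v_i = (∏_{j≠i}(α_i − α_j))^{−1} mod 11.
  i = 1 (α = 4): (4−6)(4−9)(4−3)(4−7) = (−2)·(−5)·1·(−3) = −30 ≡ 3, so v_1 = 3^{−1} = 4 (mod 11).
  i = 2 (α = 6): (6−4)(6−9)(6−3)(6−7) = 2·(−3)·3·(−1) = 18 ≡ 7, so v_2 = 7^{−1} = 8 (mod 11).
  i = 3 (α = 9): (9−4)(9−6)(9−3)(9−7) = 5·3·6·2 = 180 ≡ 4, so v_3 = 4^{−1} = 3 (mod 11).
  i = 4 (α = 3): (3−4)(3−6)(3−9)(3−7) = (−1)·(−3)·(−6)·(−4) = 72 ≡ 6, so v_4 = 6^{−1} = 2 (mod 11).
  i = 5 (α = 7): (7−4)(7−6)(7−9)(7−3) = 3·1·(−2)·4 = −24 ≡ 9, so v_5 = 9^{−1} = 5 (mod 11).
  v = [4, 8, 3, 2, 5].
Step 2: syndromes of r = [10, 2, 1, 2, 9] (all sums mod 11).
  S_0 = Σ v_i r_i = 4·10 + 8·2 + 3·1 + 2·2 + 5·9 = 108 ≡ 9.
  S_1 = Σ v_i α_i r_i = 4·4·10 + 8·6·2 + 3·9·1 + 2·3·2 + 5·7·9 = 610 ≡ 5.
  α_i^2 mod 11 = [5, 3, 4, 9, 5].
  S_2 = Σ v_i α_i^2 r_i = 4·5·10 + 8·3·2 + 3·4·1 + 2·9·2 + 5·5·9 = 521 ≡ 4.
  S = (9, 5, 4) ≠ 0, so r is not a codeword (an error is present).
Step 3: locate the error. For a single error e at position i, S_ℓ = v_i·e·α_i^ℓ, so α_err = S_1/S_0.
  S_0^{−1} = 9^{−1} = 5 (mod 11), so α_err = 5·5 = 25 ≡ 3 = α_4. Error position i = 4.
  Consistency check: S_2/S_1 = 4·9 = 36 ≡ 3 = α_err ✓ (single-error assumption holds).
Step 4: error magnitude e = S_0/v_4 = S_0·∏_{j≠4}(α_4 − α_j) = 9·6 = 54 ≡ 10 (mod 11).
Step 5: correct position 4: c_4 = r_4 − e = 2 − 10 ≡ 3 (mod 11). Hence c = [10, 2, 1, 3, 9].
  Check: interpolating c through the α_i gives m(x) = 4 + 7·x (degree < 2) with m(α_i) = c_i for every i, so c is indeed a codeword.


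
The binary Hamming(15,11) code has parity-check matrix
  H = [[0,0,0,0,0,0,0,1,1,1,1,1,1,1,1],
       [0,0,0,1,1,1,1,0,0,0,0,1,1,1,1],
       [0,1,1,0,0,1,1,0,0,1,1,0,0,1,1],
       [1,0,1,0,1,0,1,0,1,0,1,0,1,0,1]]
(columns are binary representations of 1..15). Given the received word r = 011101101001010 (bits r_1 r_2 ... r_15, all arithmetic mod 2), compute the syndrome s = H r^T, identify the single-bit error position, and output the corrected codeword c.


s = (1, 1, 1, 1)^T, error position = 15, corrected codeword c = 011101101001011

Compute s = H r^T mod 2 one row at a time:
  s_1 = 0 + 1 + 0 + 0 + 1 + 0 + 1 + 0 = 3 ≡ 1 (mod 2).
  s_2 = 1 + 0 + 1 + 1 + 1 + 0 + 1 + 0 = 5 ≡ 1 (mod 2).
  s_3 = 1 + 1 + 1 + 1 + 0 + 0 + 1 + 0 = 5 ≡ 1 (mod 2).
  s_4 = 0 + 1 + 0 + 1 + 1 + 0 + 0 + 0 = 3 ≡ 1 (mod 2).
s = (1, 1, 1, 1)^T — this equals column 15 of H (binary 1111), so error is at position 15.
Correct: flip bit 15 of r = 011101101001010 to get c = 011101101001011.


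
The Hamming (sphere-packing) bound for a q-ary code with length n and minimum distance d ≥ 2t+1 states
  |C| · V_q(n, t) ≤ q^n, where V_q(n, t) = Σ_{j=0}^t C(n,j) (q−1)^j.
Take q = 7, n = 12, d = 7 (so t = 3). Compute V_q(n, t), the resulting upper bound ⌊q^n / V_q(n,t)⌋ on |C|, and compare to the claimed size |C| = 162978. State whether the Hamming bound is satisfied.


V_q(n, t) = 49969, q^n = 13841287201, Hamming bound = 276997, |C| = 162978 ≤ bound (satisfied).

Step 1: Compute V_q(n, t) = Σ_{j=0}^3 C(n, j) (q−1)^j.
  j = 0: C(12,0)·(6)^0 = 1·1 = 1.
  j = 1: C(12,1)·(6)^1 = 12·6 = 72.
  j = 2: C(12,2)·(6)^2 = 66·36 = 2376.
  j = 3: C(12,3)·(6)^3 = 220·216 = 47520.
  V_q(n, t) = 1 + 72 + 2376 + 47520 = 49969.
Step 2: q^n = 7^12 = 13841287201.
Step 3: Hamming bound ⌊q^n / V_q(n,t)⌋ = ⌊13841287201/49969⌋ = 276997.
Step 4: Compare |C| = 162978 to 276997: satisfied.
The claimed |C| lies below the Hamming bound.


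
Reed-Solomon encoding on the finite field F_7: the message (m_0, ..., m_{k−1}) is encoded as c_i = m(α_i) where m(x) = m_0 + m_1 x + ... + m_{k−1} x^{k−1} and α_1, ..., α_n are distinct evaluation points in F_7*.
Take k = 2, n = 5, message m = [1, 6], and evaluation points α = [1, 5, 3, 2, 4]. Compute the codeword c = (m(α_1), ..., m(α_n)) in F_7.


c = [0, 3, 5, 6, 4]

Message polynomial: m(x) = 1 + 6·x (mod 7).
For each evaluation point α_i, compute m(α_i) mod 7:
  α_1 = 1: Horner steps 6 → 0, so m(1) = 0.
  α_2 = 5: Horner steps 6 → 3, so m(5) = 3.
  α_3 = 3: Horner steps 6 → 5, so m(3) = 5.
  α_4 = 2: Horner steps 6 → 6, so m(2) = 6.
  α_5 = 4: Horner steps 6 → 4, so m(4) = 4.
Codeword c = [0, 3, 5, 6, 4] ∈ F_7^5.


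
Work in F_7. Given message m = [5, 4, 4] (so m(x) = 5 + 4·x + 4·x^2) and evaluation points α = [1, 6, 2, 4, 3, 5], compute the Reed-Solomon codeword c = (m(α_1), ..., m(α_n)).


c = [6, 5, 1, 1, 4, 6]

Message polynomial: m(x) = 5 + 4·x + 4·x^2 (mod 7).
For each evaluation point α_i, compute m(α_i) mod 7:
  α_1 = 1: Horner steps 4 → 1 → 6, so m(1) = 6.
  α_2 = 6: Horner steps 4 → 0 → 5, so m(6) = 5.
  α_3 = 2: Horner steps 4 → 5 → 1, so m(2) = 1.
  α_4 = 4: Horner steps 4 → 6 → 1, so m(4) = 1.
  α_5 = 3: Horner steps 4 → 2 → 4, so m(3) = 4.
  α_6 = 5: Horner steps 4 → 3 → 6, so m(5) = 6.
Codeword c = [6, 5, 1, 1, 4, 6] ∈ F_7^6.


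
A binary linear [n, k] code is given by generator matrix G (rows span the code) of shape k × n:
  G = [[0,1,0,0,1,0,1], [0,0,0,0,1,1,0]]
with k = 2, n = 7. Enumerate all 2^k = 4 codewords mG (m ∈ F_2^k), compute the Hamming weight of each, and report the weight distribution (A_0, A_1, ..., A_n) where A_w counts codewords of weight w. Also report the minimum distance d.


Weight distribution: A_0 = 1, A_2 = 1, A_3 = 2. Minimum distance d = 2.

Enumerate all 2^2 = 4 messages m ∈ F_2^2.
For each, compute codeword c = mG in F_2^7, then tally its weight.
  m = 00 → c = 0000000, weight = 0.
  m = 10 → c = 0100101, weight = 3.
  m = 01 → c = 0000110, weight = 2.
  m = 11 → c = 0100011, weight = 3.
Tally weights:
  weight 0: 1 codewords.
  weight 2: 1 codewords.
  weight 3: 2 codewords.
Minimum distance d = smallest w > 0 with A_w > 0 = 2.
Sanity: Σ A_w = 4 = 2^2 = 4 ✓.


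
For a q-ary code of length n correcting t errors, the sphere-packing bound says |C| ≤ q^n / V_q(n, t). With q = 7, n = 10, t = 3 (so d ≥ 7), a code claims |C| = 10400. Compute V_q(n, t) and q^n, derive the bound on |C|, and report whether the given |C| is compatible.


V_q(n, t) = 27601, q^n = 282475249, Hamming bound = 10234, |C| = 10400 > bound (violated).

Step 1: Compute V_q(n, t) = Σ_{j=0}^3 C(n, j) (q−1)^j.
  j = 0: C(10,0)·(6)^0 = 1·1 = 1.
  j = 1: C(10,1)·(6)^1 = 10·6 = 60.
  j = 2: C(10,2)·(6)^2 = 45·36 = 1620.
  j = 3: C(10,3)·(6)^3 = 120·216 = 25920.
  V_q(n, t) = 1 + 60 + 1620 + 25920 = 27601.
Step 2: q^n = 7^10 = 282475249.
Step 3: Hamming bound ⌊q^n / V_q(n,t)⌋ = ⌊282475249/27601⌋ = 10234.
Step 4: Compare |C| = 10400 to 10234: violated.
The claimed |C| lies above the Hamming bound, so no 7-ary code of length 10 with d ≥ 7 can have 10400 codewords.


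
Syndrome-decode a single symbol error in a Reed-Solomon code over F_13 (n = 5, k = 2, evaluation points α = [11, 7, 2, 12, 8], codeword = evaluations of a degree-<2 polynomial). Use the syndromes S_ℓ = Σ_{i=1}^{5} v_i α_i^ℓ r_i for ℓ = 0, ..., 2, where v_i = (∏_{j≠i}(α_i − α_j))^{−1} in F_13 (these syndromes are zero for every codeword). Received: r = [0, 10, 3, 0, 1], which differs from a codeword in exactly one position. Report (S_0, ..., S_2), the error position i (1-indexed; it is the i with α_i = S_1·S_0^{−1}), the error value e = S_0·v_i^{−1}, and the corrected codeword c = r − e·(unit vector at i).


S = (7, 6, 7), error at position 4, error magnitude e = 9, c = [0, 10, 3, 4, 1].

Step 1: column multipliers v_i = (∏_{j≠i}(α_i − α_j))^{−1} mod 13.
  i = 1 (α = 11): (11−7)(11−2)(11−12)(11−8) = 4·9·(−1)·3 = −108 ≡ 9, so v_1 = 9^{−1} = 3 (mod 13).
  i = 2 (α = 7): (7−11)(7−2)(7−12)(7−8) = (−4)·5·(−5)·(−1) = −100 ≡ 4, so v_2 = 4^{−1} = 10 (mod 13).
  i = 3 (α = 2): (2−11)(2−7)(2−12)(2−8) = (−9)·(−5)·(−10)·(−6) = 2700 ≡ 9, so v_3 = 9^{−1} = 3 (mod 13).
  i = 4 (α = 12): (12−11)(12−7)(12−2)(12−8) = 1·5·10·4 = 200 ≡ 5, so v_4 = 5^{−1} = 8 (mod 13).
  i = 5 (α = 8): (8−11)(8−7)(8−2)(8−12) = (−3)·1·6·(−4) = 72 ≡ 7, so v_5 = 7^{−1} = 2 (mod 13).
  v = [3, 10, 3, 8, 2].
Step 2: syndromes of r = [0, 10, 3, 0, 1] (all sums mod 13).
  S_0 = Σ v_i r_i = 3·0 + 10·10 + 3·3 + 8·0 + 2·1 = 111 ≡ 7.
  S_1 = Σ v_i α_i r_i = 3·11·0 + 10·7·10 + 3·2·3 + 8·12·0 + 2·8·1 = 734 ≡ 6.
  α_i^2 mod 13 = [4, 10, 4, 1, 12].
  S_2 = Σ v_i α_i^2 r_i = 3·4·0 + 10·10·10 + 3·4·3 + 8·1·0 + 2·12·1 = 1060 ≡ 7.
  S = (7, 6, 7) ≠ 0, so r is not a codeword (an error is present).
Step 3: locate the error. For a single error e at position i, S_ℓ = v_i·e·α_i^ℓ, so α_err = S_1/S_0.
  S_0^{−1} = 7^{−1} = 2 (mod 13), so α_err = 6·2 = 12 ≡ 12 = α_4. Error position i = 4.
  Consistency check: S_2/S_1 = 7·11 = 77 ≡ 12 = α_err ✓ (single-error assumption holds).
Step 4: error magnitude e = S_0/v_4 = S_0·∏_{j≠4}(α_4 − α_j) = 7·5 = 35 ≡ 9 (mod 13).
Step 5: correct position 4: c_4 = r_4 − e = 0 − 9 ≡ 4 (mod 13). Hence c = [0, 10, 3, 4, 1].
  Check: interpolating c through the α_i gives m(x) = 8 + 4·x (degree < 2) with m(α_i) = c_i for every i, so c is indeed a codeword.


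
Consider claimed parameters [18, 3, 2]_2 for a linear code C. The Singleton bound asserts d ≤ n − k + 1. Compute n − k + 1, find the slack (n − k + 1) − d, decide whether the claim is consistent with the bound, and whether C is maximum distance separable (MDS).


Singleton RHS = n − k + 1 = 16, slack = 14, bound satisfied, not MDS.

Singleton bound: d ≤ n − k + 1.
Here n = 18, k = 3, so n − k + 1 = 16.
Given d = 2, check d ≤ 16: YES.
Slack = (n − k + 1) − d = 14.
The code is NOT MDS (slack = 14 > 0).
Description: the claimed parameters are [18, 3, 2]_2; such a code would be non-MDS.


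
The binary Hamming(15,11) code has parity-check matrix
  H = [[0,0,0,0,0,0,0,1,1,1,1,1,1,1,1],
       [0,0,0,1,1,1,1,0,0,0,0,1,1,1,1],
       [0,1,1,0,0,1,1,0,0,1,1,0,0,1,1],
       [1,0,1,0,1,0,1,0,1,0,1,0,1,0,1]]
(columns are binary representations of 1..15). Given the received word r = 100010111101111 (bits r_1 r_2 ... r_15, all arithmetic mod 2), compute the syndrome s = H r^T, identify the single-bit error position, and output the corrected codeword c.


s = (1, 0, 0, 0)^T, error position = 8, corrected codeword c = 100010101101111

Compute s = H r^T mod 2 one row at a time:
  s_1 = 1 + 1 + 1 + 0 + 1 + 1 + 1 + 1 = 7 ≡ 1 (mod 2).
  s_2 = 0 + 1 + 0 + 1 + 1 + 1 + 1 + 1 = 6 ≡ 0 (mod 2).
  s_3 = 0 + 0 + 0 + 1 + 1 + 0 + 1 + 1 = 4 ≡ 0 (mod 2).
  s_4 = 1 + 0 + 1 + 1 + 1 + 0 + 1 + 1 = 6 ≡ 0 (mod 2).
s = (1, 0, 0, 0)^T — this equals column 8 of H (binary 1000), so error is at position 8.
Correct: flip bit 8 of r = 100010111101111 to get c = 100010101101111.
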